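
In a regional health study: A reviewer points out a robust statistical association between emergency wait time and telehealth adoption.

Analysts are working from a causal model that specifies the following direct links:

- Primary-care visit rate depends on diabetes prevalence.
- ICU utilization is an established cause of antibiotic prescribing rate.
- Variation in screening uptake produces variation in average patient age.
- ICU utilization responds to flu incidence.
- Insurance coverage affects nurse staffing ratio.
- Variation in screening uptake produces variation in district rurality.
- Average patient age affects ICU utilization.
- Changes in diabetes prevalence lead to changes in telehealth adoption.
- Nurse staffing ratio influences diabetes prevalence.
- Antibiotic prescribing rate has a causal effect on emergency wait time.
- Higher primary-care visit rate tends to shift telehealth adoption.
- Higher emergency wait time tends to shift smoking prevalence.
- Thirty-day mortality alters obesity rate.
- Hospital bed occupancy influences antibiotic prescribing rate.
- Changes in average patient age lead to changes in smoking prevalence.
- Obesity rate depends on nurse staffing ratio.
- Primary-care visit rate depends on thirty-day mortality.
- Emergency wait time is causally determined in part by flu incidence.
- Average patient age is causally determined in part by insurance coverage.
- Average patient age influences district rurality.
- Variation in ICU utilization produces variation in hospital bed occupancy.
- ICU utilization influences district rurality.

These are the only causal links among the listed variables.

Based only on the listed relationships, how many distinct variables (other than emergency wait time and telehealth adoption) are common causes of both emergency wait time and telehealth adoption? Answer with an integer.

The common causes are: insurance coverage (to emergency wait time via insurance coverage → average patient age → ICU utilization → antibiotic prescribing rate → emergency wait time; to telehealth adoption via insurance coverage → nurse staffing ratio → diabetes prevalence → telehealth adoption).
Every other variable lacks a causal path to at least one of emergency wait time and telehealth adoption.

1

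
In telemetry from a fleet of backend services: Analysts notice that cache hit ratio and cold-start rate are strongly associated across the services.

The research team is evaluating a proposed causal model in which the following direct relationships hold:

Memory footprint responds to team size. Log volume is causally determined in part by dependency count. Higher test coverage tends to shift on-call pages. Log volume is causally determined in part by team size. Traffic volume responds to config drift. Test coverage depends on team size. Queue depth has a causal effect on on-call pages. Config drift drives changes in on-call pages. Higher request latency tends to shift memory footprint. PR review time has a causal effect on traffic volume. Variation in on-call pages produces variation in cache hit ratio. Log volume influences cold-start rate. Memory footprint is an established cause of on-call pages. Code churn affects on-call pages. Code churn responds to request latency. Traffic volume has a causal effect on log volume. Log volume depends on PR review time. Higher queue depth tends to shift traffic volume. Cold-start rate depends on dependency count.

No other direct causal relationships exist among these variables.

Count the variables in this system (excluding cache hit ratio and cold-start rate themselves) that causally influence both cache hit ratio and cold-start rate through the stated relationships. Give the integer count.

3

The common causes are: config drift (to cache hit ratio via config drift → on-call pages → cache hit ratio; to cold-start rate via config drift → traffic volume → log volume → cold-start rate); queue depth (to cache hit ratio via queue depth → on-call pages → cache hit ratio; to cold-start rate via queue depth → traffic volume → log volume → cold-start rate); team size (to cache hit ratio via team size → test coverage → on-call pages → cache hit ratio; to cold-start rate via team size → log volume → cold-start rate).
Every other variable lacks a causal path to at least one of cache hit ratio and cold-start rate.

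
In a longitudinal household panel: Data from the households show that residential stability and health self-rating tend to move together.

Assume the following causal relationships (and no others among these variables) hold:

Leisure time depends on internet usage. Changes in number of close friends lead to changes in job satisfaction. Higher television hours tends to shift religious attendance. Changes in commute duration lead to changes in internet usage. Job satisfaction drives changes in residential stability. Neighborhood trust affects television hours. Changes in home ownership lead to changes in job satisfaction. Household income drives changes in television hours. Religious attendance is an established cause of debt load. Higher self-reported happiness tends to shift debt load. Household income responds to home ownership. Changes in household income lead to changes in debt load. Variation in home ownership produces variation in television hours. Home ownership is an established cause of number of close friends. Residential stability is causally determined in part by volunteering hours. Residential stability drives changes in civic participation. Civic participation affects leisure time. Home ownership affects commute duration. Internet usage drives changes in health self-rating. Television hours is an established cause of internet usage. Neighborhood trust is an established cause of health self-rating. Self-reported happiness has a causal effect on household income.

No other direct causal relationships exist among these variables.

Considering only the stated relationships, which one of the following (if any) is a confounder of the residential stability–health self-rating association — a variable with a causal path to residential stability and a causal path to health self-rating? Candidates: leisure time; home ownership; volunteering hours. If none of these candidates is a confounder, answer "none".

home ownership

Home ownership causes residential stability (home ownership → job satisfaction → residential stability) and also causes health self-rating (home ownership → commute duration → internet usage → health self-rating); it is a common cause of both.
Each of the other candidates lacks a causal path to at least one of residential stability and health self-rating, so they do not confound the relationship.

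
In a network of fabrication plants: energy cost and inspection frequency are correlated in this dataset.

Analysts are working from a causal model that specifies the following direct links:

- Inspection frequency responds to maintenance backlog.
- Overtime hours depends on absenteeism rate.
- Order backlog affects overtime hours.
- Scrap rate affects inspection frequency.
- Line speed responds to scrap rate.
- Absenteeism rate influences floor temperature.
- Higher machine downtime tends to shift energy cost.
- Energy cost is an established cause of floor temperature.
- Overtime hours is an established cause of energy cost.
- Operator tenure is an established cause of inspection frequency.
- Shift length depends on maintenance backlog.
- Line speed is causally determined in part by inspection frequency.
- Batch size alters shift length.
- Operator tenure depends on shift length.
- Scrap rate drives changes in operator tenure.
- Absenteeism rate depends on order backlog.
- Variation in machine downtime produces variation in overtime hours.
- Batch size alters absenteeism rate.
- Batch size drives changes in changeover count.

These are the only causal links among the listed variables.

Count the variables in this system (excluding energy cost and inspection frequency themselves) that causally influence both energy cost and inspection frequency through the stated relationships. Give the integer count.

1

The common causes are: batch size (to energy cost via batch size → absenteeism rate → overtime hours → energy cost; to inspection frequency via batch size → shift length → operator tenure → inspection frequency).
Every other variable lacks a causal path to at least one of energy cost and inspection frequency.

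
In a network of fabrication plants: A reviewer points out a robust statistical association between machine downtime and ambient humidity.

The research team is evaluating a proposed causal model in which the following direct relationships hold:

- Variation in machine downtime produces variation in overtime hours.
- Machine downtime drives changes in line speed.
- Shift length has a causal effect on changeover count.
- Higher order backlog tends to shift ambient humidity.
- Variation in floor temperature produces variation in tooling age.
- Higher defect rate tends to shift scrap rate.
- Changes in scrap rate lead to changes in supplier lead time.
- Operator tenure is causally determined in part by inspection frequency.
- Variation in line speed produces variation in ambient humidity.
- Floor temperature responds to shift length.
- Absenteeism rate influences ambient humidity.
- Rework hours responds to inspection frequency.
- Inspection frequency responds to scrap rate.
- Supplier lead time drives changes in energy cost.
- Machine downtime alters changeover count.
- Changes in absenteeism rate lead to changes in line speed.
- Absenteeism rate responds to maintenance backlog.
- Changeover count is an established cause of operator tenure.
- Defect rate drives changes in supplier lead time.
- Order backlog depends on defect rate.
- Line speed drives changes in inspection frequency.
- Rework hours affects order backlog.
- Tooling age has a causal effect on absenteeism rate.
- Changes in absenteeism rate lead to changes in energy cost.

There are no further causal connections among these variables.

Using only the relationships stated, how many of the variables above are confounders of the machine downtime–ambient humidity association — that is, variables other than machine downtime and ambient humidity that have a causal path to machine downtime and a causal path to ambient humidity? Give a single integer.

0

No listed variable has a causal path to both machine downtime and ambient humidity, so there are no common causes.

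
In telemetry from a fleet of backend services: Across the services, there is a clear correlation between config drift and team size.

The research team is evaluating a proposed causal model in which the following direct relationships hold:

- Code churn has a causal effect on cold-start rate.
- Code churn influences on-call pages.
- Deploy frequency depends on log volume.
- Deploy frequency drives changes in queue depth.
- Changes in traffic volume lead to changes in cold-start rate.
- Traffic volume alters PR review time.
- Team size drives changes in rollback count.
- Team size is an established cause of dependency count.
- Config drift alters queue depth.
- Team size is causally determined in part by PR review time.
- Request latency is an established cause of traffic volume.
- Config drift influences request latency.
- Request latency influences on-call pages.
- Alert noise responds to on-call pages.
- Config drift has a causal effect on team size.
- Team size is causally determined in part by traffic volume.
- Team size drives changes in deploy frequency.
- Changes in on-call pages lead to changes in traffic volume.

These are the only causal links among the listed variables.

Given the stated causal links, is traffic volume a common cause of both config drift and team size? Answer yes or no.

Traffic volume has no stated causal path to config drift. A confounder must cause both variables, so traffic volume does not qualify.

no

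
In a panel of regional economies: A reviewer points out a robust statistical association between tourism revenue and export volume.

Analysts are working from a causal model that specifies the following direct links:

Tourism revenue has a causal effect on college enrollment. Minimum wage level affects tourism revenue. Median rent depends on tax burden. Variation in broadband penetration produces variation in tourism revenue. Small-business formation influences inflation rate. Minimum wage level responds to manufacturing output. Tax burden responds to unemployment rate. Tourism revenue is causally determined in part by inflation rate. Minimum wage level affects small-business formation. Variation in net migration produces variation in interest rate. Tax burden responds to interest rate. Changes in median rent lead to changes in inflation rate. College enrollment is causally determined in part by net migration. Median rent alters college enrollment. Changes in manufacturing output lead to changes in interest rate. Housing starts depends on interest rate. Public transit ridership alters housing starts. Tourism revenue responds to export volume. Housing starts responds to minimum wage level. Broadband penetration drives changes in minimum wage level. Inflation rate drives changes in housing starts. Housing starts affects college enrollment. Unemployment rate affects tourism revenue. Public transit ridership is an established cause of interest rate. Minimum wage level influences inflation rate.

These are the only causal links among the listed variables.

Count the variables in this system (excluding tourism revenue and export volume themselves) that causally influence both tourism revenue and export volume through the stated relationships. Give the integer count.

No listed variable has a causal path to both tourism revenue and export volume, so there are no common causes.

0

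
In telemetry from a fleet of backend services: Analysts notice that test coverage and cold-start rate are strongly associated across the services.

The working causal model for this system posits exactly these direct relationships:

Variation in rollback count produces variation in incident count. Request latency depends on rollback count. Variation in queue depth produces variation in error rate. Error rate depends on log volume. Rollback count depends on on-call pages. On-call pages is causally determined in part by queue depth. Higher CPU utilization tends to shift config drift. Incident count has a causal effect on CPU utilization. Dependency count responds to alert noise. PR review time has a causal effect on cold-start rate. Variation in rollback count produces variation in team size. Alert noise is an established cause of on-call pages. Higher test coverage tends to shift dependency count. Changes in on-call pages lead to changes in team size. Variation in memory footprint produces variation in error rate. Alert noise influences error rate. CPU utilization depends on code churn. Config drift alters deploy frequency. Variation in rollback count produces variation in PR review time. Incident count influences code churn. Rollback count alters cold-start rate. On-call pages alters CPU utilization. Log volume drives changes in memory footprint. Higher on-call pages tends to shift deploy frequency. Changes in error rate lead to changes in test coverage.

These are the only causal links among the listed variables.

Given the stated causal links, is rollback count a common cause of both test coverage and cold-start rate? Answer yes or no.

no

Rollback count has no stated causal path to test coverage. A confounder must cause both variables, so rollback count does not qualify.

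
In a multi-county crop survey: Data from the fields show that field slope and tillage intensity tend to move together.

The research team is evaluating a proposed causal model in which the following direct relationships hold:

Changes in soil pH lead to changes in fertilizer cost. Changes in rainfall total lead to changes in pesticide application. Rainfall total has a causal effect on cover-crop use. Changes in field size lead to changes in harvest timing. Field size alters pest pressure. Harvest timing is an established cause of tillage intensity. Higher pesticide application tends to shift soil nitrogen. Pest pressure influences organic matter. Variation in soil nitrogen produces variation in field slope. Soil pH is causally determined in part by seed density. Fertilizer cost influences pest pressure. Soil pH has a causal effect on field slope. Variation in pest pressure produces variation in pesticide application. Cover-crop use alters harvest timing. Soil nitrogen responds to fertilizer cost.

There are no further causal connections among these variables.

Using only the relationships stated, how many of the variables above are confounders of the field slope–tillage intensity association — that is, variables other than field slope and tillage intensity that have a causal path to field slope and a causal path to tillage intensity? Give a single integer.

The common causes are: field size (to field slope via field size → pest pressure → pesticide application → soil nitrogen → field slope; to tillage intensity via field size → harvest timing → tillage intensity); rainfall total (to field slope via rainfall total → pesticide application → soil nitrogen → field slope; to tillage intensity via rainfall total → cover-crop use → harvest timing → tillage intensity).
Every other variable lacks a causal path to at least one of field slope and tillage intensity.

2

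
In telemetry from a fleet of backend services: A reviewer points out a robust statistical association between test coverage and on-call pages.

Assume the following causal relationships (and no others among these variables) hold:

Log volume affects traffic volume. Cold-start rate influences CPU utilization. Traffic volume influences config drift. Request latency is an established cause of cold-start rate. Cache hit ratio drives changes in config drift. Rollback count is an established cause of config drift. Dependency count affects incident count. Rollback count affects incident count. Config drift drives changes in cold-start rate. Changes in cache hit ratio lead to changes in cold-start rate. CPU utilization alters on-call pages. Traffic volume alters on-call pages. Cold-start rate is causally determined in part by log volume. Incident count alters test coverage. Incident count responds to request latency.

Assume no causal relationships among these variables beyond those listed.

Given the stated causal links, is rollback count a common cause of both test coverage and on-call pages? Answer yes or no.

Rollback count has a causal path to test coverage (rollback count → incident count → test coverage) and to on-call pages (rollback count → config drift → cold-start rate → CPU utilization → on-call pages), so it is a common cause of both — a confounder.

yes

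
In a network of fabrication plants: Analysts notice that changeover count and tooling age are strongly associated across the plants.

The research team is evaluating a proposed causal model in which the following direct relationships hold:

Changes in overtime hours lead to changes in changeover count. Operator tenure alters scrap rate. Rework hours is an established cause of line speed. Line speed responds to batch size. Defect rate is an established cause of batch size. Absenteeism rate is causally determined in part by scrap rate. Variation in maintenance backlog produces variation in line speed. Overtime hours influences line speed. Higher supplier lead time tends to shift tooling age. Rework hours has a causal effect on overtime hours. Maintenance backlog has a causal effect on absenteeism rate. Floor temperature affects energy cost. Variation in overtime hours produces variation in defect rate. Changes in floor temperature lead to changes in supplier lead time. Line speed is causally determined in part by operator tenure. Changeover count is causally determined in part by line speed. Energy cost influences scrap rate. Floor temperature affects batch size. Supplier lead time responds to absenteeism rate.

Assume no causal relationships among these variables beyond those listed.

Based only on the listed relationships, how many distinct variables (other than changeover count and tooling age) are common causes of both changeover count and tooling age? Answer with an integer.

3

The common causes are: floor temperature (to changeover count via floor temperature → batch size → line speed → changeover count; to tooling age via floor temperature → supplier lead time → tooling age); maintenance backlog (to changeover count via maintenance backlog → line speed → changeover count; to tooling age via maintenance backlog → absenteeism rate → supplier lead time → tooling age); operator tenure (to changeover count via operator tenure → line speed → changeover count; to tooling age via operator tenure → scrap rate → absenteeism rate → supplier lead time → tooling age).
Every other variable lacks a causal path to at least one of changeover count and tooling age.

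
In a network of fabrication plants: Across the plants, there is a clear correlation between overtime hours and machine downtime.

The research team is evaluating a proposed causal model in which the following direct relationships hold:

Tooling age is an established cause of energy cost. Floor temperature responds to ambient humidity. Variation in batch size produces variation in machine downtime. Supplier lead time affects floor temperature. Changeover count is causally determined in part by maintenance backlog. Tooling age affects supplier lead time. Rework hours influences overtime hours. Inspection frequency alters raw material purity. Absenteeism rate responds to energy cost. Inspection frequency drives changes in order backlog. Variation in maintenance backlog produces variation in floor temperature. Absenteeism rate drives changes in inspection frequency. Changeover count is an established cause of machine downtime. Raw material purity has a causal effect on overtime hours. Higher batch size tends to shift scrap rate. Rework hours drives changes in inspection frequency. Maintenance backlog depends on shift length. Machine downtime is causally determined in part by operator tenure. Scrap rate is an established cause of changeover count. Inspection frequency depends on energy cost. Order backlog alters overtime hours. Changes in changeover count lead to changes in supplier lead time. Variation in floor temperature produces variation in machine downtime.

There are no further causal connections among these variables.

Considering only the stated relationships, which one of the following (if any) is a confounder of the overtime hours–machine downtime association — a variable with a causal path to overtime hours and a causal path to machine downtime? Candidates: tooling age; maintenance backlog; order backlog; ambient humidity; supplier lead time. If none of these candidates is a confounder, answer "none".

Tooling age causes overtime hours (tooling age → energy cost → inspection frequency → raw material purity → overtime hours) and also causes machine downtime (tooling age → supplier lead time → floor temperature → machine downtime); it is a common cause of both.
Each of the other candidates lacks a causal path to at least one of overtime hours and machine downtime, so they do not confound the relationship.

tooling age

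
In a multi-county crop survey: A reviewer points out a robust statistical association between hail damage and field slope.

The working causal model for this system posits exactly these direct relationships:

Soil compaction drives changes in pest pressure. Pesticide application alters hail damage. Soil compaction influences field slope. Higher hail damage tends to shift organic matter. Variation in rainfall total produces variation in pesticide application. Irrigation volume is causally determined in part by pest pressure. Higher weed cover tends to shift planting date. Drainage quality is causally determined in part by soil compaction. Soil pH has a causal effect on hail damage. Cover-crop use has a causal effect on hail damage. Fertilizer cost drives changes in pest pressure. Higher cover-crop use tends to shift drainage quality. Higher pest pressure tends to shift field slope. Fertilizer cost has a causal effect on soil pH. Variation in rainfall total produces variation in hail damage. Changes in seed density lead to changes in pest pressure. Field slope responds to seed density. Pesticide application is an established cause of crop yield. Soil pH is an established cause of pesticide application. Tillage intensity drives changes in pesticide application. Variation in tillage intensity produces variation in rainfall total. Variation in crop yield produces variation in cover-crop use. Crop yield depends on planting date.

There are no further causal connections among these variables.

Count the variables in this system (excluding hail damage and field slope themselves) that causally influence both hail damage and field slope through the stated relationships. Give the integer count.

1

The common causes are: fertilizer cost (to hail damage via fertilizer cost → soil pH → hail damage; to field slope via fertilizer cost → pest pressure → field slope).
Every other variable lacks a causal path to at least one of hail damage and field slope.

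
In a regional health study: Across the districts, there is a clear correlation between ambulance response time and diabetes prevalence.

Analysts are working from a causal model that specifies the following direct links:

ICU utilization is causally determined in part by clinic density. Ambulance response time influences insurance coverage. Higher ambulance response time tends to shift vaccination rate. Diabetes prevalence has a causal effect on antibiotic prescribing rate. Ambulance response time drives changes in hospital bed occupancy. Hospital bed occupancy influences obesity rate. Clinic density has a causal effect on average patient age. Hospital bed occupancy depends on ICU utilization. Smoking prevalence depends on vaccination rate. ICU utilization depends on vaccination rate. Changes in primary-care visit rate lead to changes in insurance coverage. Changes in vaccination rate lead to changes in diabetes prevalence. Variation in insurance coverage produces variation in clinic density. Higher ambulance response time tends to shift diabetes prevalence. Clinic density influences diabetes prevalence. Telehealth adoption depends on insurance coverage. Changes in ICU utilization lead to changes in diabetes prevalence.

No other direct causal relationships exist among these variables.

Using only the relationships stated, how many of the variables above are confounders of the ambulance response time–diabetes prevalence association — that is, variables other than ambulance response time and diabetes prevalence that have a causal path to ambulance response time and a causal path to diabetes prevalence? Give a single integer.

No listed variable has a causal path to both ambulance response time and diabetes prevalence, so there are no common causes.

0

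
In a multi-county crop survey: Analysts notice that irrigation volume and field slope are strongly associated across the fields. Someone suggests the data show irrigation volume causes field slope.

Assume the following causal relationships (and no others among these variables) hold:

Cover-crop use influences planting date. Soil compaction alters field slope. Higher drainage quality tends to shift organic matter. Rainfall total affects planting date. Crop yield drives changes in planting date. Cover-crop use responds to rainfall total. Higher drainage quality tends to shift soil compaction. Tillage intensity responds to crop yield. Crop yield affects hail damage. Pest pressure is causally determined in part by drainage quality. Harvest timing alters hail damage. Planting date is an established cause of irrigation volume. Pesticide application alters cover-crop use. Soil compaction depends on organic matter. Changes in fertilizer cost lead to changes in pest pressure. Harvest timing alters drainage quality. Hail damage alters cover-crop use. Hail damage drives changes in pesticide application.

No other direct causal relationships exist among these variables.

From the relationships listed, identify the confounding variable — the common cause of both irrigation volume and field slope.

harvest timing

Harvest timing has a causal path to irrigation volume (harvest timing → hail damage → cover-crop use → planting date → irrigation volume) and a separate causal path to field slope (harvest timing → drainage quality → soil compaction → field slope), so it is a common cause of both.
No stated relationship gives irrigation volume a causal route to field slope, so the correlation is explained by the shared upstream cause rather than a direct effect.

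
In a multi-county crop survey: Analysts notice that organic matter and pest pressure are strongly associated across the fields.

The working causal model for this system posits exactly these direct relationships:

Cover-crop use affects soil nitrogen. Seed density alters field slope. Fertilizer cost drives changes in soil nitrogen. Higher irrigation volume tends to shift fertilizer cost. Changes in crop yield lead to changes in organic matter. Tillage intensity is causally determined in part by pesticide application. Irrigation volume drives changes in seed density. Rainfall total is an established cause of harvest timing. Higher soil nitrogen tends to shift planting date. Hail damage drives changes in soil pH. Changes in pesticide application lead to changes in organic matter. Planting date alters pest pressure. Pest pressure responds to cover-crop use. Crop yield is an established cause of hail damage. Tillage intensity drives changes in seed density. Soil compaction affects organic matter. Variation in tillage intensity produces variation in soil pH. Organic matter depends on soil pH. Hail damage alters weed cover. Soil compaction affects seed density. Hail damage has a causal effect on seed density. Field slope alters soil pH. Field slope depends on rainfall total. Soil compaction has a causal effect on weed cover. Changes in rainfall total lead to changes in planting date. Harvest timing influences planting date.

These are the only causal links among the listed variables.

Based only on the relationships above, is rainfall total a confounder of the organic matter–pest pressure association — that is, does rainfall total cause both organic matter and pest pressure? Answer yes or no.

yes

Rainfall total has a causal path to organic matter (rainfall total → field slope → soil pH → organic matter) and to pest pressure (rainfall total → planting date → pest pressure), so it is a common cause of both — a confounder.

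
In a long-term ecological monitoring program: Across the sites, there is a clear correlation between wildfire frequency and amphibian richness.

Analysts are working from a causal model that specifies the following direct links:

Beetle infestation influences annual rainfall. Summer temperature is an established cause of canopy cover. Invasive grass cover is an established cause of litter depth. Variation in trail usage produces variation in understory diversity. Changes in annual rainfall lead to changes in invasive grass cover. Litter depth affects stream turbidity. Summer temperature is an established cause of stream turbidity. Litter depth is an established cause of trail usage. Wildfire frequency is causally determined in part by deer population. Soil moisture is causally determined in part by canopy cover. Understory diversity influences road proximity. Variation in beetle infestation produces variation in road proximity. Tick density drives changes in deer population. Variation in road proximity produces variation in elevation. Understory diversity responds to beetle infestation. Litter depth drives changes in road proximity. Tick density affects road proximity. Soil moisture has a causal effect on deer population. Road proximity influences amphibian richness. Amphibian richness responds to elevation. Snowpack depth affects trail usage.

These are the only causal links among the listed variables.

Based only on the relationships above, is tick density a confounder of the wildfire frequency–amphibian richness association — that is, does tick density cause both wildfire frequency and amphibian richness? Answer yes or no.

yes

Tick density has a causal path to wildfire frequency (tick density → deer population → wildfire frequency) and to amphibian richness (tick density → road proximity → amphibian richness), so it is a common cause of both — a confounder.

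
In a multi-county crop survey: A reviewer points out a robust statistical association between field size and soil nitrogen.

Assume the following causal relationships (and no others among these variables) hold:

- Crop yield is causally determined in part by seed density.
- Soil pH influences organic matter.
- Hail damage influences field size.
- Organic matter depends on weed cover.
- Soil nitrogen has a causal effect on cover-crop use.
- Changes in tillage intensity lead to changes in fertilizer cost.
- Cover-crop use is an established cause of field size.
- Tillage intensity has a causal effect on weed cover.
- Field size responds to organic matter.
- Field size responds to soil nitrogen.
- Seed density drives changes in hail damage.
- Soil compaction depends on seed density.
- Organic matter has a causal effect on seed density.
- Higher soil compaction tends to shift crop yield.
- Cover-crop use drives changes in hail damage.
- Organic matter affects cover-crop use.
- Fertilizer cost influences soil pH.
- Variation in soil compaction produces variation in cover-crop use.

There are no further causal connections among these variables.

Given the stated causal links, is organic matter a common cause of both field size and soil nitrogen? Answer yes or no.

no

Organic matter has no stated causal path to soil nitrogen. A confounder must cause both variables, so organic matter does not qualify.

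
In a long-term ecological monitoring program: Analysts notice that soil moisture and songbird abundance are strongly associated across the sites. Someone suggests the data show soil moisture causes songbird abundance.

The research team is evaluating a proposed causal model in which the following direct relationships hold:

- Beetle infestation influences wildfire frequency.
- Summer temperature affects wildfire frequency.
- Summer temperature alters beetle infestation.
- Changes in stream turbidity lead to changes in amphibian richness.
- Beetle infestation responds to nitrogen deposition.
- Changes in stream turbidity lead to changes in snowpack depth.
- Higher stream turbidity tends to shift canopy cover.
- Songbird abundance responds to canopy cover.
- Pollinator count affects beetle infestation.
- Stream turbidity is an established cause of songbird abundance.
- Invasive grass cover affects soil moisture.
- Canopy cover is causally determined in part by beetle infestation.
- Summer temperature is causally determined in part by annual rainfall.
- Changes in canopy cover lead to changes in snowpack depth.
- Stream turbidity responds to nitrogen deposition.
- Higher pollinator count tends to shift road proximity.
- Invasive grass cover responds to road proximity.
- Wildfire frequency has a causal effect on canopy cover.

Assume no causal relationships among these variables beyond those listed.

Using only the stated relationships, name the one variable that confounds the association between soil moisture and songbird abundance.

Pollinator count has a causal path to soil moisture (pollinator count → road proximity → invasive grass cover → soil moisture) and a separate causal path to songbird abundance (pollinator count → beetle infestation → canopy cover → songbird abundance), so it is a common cause of both.
No stated relationship gives soil moisture a causal route to songbird abundance, so the correlation is explained by the shared upstream cause rather than a direct effect.

pollinator count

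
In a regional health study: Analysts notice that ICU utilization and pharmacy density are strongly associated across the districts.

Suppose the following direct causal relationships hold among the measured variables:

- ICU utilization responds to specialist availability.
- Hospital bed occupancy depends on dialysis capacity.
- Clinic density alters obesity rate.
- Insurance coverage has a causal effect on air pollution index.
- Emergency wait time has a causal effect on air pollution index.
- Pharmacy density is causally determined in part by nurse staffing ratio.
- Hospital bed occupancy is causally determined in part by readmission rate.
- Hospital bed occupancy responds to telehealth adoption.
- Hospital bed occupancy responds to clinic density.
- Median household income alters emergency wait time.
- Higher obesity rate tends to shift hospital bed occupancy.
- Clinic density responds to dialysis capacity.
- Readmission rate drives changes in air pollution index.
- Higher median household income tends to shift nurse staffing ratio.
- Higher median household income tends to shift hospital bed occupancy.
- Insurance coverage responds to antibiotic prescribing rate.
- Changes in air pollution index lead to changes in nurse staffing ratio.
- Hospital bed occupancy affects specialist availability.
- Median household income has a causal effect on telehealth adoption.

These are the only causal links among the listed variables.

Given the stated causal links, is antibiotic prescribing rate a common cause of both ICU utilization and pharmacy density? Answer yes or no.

no

Antibiotic prescribing rate has no stated causal path to ICU utilization. A confounder must cause both variables, so antibiotic prescribing rate does not qualify.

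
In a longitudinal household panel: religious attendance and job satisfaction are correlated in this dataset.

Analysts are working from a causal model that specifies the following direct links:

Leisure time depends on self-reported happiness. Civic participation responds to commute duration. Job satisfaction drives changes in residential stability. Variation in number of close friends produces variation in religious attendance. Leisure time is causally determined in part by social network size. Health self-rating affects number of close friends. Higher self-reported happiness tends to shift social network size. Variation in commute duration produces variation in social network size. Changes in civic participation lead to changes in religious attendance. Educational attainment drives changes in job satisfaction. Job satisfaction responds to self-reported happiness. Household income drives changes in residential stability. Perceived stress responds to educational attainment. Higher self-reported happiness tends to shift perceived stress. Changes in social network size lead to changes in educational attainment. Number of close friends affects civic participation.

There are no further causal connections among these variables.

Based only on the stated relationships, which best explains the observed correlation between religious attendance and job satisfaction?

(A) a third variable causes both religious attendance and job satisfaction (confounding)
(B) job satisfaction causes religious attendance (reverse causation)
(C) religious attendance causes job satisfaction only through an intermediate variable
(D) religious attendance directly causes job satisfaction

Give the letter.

Commute duration causes religious attendance (commute duration → civic participation → religious attendance) and job satisfaction (commute duration → social network size → educational attainment → job satisfaction) — a common cause creating the correlation.
There is no stated path from religious attendance to job satisfaction or from job satisfaction to religious attendance, so neither direct nor reverse causation applies.

A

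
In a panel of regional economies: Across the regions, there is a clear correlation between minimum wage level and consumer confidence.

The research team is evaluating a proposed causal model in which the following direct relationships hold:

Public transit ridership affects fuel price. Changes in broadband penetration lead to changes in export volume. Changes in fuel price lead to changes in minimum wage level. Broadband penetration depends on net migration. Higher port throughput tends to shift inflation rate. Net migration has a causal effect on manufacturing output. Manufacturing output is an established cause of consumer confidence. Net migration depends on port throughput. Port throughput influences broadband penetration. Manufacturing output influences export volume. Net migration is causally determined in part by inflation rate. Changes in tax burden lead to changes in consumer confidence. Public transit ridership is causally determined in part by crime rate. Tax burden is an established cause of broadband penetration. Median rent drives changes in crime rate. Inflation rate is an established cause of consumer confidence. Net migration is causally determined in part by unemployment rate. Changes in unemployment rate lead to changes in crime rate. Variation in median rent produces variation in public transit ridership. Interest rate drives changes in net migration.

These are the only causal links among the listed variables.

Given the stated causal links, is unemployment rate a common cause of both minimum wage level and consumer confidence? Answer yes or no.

Unemployment rate has a causal path to minimum wage level (unemployment rate → crime rate → public transit ridership → fuel price → minimum wage level) and to consumer confidence (unemployment rate → net migration → manufacturing output → consumer confidence), so it is a common cause of both — a confounder.

yes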